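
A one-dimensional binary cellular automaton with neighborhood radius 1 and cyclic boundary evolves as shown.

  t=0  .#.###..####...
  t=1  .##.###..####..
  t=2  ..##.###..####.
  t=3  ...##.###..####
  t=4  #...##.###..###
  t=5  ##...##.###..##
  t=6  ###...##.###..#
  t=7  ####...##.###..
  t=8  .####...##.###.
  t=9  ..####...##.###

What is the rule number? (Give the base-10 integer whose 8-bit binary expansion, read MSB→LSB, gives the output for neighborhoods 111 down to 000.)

244

  ###|#  b7=1 t=0,i=4
  ##.|#  b6=1 t=0,i=5
  #.#|#  b5=1 t=0,i=2
  #..|#  b4=1 t=0,i=6
  .##|.  b3=0 t=0,i=3
  .#.|#  b2=1 t=0,i=1
  ..#|.  b1=0 t=0,i=0
  ...|.  b0=0 t=0,i=13
  bits 11110100 = 244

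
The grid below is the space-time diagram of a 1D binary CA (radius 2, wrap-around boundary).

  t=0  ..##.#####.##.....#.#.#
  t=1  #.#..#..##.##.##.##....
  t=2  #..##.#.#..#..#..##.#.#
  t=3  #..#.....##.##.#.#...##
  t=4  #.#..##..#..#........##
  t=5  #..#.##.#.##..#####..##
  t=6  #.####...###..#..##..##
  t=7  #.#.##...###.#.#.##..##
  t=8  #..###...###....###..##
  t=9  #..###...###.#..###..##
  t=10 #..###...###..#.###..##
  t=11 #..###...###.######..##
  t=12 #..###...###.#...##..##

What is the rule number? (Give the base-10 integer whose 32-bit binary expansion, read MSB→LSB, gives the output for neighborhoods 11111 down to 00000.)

1891982053

  [31] ##### => .  t=0,i=7
  [30] ####. => #  t=0,i=8
  [29] ###.# => #  t=0,i=9
  [28] ###.. => #  t=3,i=0
  [27] ##.## => .  t=0,i=4
  [26] ##.#. => .  t=2,i=5
  [25] ##..# => .  t=2,i=1
  [24] ##... => .  t=0,i=13
  [23] #.### => #  t=0,i=5
  [22] #.##. => #  t=0,i=11
  [21] #.#.# => .  t=0,i=20
  [20] #.#.. => .  t=0,i=22
  [19] #..## => .  t=0,i=1
  [18] #..#. => #  t=1,i=4
  [17] #...# => .  t=3,i=19
  [16] #.... => #  t=0,i=14
  [15] .#### => .  t=0,i=6
  [14] .###. => #  t=3,i=22
  [13] .##.# => .  t=0,i=3
  [12] .##.. => #  t=0,i=12
  [11] .#.## => #  t=2,i=21
  [10] .#.#. => .  t=0,i=19
  [9] .#..# => #  t=0,i=0
  [8] .#... => .  t=3,i=4
  [7] ..### => #  t=3,i=21
  [6] ..##. => #  t=0,i=2
  [5] ..#.# => #  t=0,i=18
  [4] ..#.. => .  t=1,i=5
  [3] ...## => .  t=3,i=8
  [2] ...#. => #  t=0,i=17
  [1] ....# => .  t=0,i=16
  [0] ..... => #  t=0,i=15
  bits 01110000110001010101101011100101 = 1891982053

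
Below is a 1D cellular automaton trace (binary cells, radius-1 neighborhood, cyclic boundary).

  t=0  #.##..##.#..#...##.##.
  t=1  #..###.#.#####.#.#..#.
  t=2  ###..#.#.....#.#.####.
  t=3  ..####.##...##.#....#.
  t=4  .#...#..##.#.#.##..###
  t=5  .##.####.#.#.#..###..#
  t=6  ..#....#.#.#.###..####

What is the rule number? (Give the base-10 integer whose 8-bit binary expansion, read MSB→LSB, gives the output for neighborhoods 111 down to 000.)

86

  nb ###: next=.  (t=1,i=4, bit7=0)
  nb ##.: next=#  (t=0,i=3, bit6=1)
  nb #.#: next=.  (t=0,i=1, bit5=0)
  nb #..: next=#  (t=0,i=4, bit4=1)
  nb .##: next=.  (t=0,i=2, bit3=0)
  nb .#.: next=#  (t=0,i=0, bit2=1)
  nb ..#: next=#  (t=0,i=5, bit1=1)
  nb ...: next=.  (t=0,i=14, bit0=0)
  bits 01010110 = 86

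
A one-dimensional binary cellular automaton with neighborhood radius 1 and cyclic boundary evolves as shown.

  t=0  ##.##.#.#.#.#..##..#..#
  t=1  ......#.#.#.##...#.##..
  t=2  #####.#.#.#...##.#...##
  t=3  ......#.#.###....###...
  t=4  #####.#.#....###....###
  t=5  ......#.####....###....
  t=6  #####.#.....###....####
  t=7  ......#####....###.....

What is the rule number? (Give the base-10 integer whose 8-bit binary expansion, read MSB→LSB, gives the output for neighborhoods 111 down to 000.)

  ###|.  b7=0 t=0,i=0
  ##.|.  b6=0 t=0,i=1
  #.#|.  b5=0 t=0,i=2
  #..|#  b4=1 t=0,i=13
  .##|.  b3=0 t=0,i=3
  .#.|#  b2=1 t=0,i=6
  ..#|.  b1=0 t=0,i=14
  ...|#  b0=1 t=1,i=0
  bits 00010101 = 21

21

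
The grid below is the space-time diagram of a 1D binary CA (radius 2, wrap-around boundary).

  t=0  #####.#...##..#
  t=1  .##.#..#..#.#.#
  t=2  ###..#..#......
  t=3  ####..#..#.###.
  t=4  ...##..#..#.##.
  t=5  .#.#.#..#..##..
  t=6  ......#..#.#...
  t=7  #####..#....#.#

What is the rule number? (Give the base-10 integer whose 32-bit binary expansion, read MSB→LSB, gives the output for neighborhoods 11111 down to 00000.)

  [31] ##### => #  t=0,i=1
  [30] ####. => .  t=0,i=3
  [29] ###.# => #  t=0,i=4
  [28] ###.. => #  t=2,i=2
  [27] ##.## => .  t=3,i=14
  [26] ##.#. => .  t=0,i=5
  [25] ##..# => #  t=0,i=12
  [24] ##... => .  t=4,i=14
  [23] #.### => .  t=3,i=0
  [22] #.##. => #  t=1,i=1
  [21] #.#.# => .  t=1,i=12
  [20] #.#.. => .  t=0,i=6
  [19] #..## => .  t=0,i=13
  [18] #..#. => .  t=1,i=6
  [17] #...# => .  t=0,i=8
  [16] #.... => .  t=2,i=10
  [15] .#### => .  t=0,i=0
  [14] .###. => #  t=2,i=1
  [13] .##.# => #  t=1,i=2
  [12] .##.. => .  t=0,i=11
  [11] .#.## => #  t=1,i=0
  [10] .#.#. => .  t=1,i=11
  [9] .#..# => #  t=1,i=5
  [8] .#... => #  t=0,i=7
  [7] ..### => #  t=0,i=14
  [6] ..##. => #  t=0,i=10
  [5] ..#.# => .  t=1,i=10
  [4] ..#.. => .  t=1,i=7
  [3] ...## => .  t=0,i=9
  [2] ...#. => .  t=5,i=0
  [1] ....# => #  t=2,i=13
  [0] ..... => #  t=2,i=11
  bits 10110010010000000110101111000011 = 2990566339

2990566339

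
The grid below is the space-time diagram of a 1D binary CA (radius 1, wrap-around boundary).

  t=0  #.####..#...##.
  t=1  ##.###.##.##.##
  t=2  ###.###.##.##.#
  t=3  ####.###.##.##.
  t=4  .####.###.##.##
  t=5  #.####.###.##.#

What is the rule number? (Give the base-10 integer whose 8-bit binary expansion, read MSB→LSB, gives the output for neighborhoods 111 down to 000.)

  [7] ### => #  t=0,i=3
  [6] ##. => #  t=0,i=5
  [5] #.# => #  t=0,i=1
  [4] #.. => .  t=0,i=6
  [3] .## => .  t=0,i=2
  [2] .#. => #  t=0,i=0
  [1] ..# => #  t=0,i=7
  [0] ... => #  t=0,i=10
  bits 11100111 = 231

231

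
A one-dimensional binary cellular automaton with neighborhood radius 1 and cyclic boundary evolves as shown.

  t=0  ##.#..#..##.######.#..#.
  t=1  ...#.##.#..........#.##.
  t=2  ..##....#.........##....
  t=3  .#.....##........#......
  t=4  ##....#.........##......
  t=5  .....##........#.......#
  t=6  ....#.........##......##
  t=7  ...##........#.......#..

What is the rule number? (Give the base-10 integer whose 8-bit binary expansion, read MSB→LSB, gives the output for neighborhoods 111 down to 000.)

  ### -> .   bit 7 = 0  t=0,i=13
  ##. -> .   bit 6 = 0  t=0,i=1
  #.# -> .   bit 5 = 0  t=0,i=2
  #.. -> .   bit 4 = 0  t=0,i=4
  .## -> .   bit 3 = 0  t=0,i=0
  .#. -> #   bit 2 = 1  t=0,i=3
  ..# -> #   bit 1 = 1  t=0,i=5
  ... -> .   bit 0 = 0  t=1,i=0
  bits 00000110 = 6

6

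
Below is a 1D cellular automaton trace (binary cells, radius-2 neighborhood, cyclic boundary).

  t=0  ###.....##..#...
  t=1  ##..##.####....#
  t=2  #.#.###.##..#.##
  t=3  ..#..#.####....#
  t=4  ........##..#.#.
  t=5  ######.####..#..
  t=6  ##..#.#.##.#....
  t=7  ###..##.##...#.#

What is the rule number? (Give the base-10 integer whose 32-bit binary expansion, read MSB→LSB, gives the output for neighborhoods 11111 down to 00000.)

1247933645

  [31] ##### => .  t=5,i=2
  [30] ####. => #  t=1,i=9
  [29] ###.# => .  t=2,i=0
  [28] ###.. => .  t=0,i=2
  [27] ##.## => #  t=1,i=6
  [26] ##.#. => .  t=2,i=1
  [25] ##..# => #  t=0,i=10
  [24] ##... => .  t=0,i=3
  [23] #.### => .  t=1,i=7
  [22] #.##. => #  t=2,i=8
  [21] #.#.# => #  t=2,i=2
  [20] #.#.. => .  t=4,i=14
  [19] #..## => .  t=1,i=3
  [18] #..#. => .  t=0,i=11
  [17] #...# => .  t=0,i=14
  [16] #.... => #  t=0,i=4
  [15] .#### => #  t=1,i=8
  [14] .###. => #  t=0,i=1
  [13] .##.# => #  t=1,i=5
  [12] .##.. => #  t=0,i=9
  [11] .#.## => .  t=2,i=3
  [10] .#.#. => #  t=4,i=13
  [9] .#..# => .  t=3,i=0
  [8] .#... => .  t=0,i=13
  [7] ..### => #  t=0,i=0
  [6] ..##. => #  t=0,i=8
  [5] ..#.# => .  t=2,i=12
  [4] ..#.. => .  t=0,i=12
  [3] ...## => #  t=0,i=7
  [2] ...#. => #  t=3,i=14
  [1] ....# => .  t=0,i=6
  [0] ..... => #  t=0,i=5
  bits 01001010011000011111010011001101 = 1247933645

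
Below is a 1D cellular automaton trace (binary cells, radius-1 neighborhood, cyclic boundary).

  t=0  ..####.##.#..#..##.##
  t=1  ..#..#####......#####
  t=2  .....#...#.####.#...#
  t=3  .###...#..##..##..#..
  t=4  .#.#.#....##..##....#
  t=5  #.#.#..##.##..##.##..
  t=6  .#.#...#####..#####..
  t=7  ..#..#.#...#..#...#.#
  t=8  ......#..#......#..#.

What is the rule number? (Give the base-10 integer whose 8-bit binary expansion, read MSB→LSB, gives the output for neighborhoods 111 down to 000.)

  [7] ### => .  t=0,i=3
  [6] ##. => #  t=0,i=5
  [5] #.# => #  t=0,i=6
  [4] #.. => .  t=0,i=0
  [3] .## => #  t=0,i=2
  [2] .#. => .  t=0,i=10
  [1] ..# => .  t=0,i=1
  [0] ... => #  t=1,i=11
  bits 01101001 = 105

105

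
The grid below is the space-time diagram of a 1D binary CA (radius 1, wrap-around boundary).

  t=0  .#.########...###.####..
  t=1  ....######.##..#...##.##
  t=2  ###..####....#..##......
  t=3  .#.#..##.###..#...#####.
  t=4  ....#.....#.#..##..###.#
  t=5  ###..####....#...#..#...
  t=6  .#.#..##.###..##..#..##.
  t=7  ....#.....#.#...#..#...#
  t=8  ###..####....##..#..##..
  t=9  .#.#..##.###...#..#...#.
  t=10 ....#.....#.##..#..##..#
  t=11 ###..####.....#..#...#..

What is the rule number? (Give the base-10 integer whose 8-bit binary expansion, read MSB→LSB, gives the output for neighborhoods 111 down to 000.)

  [7] ### => #  t=0,i=4
  [6] ##. => .  t=0,i=10
  [5] #.# => .  t=0,i=2
  [4] #.. => #  t=0,i=11
  [3] .## => .  t=0,i=3
  [2] .#. => .  t=0,i=1
  [1] ..# => .  t=0,i=0
  [0] ... => #  t=0,i=12
  bits 10010001 = 145

145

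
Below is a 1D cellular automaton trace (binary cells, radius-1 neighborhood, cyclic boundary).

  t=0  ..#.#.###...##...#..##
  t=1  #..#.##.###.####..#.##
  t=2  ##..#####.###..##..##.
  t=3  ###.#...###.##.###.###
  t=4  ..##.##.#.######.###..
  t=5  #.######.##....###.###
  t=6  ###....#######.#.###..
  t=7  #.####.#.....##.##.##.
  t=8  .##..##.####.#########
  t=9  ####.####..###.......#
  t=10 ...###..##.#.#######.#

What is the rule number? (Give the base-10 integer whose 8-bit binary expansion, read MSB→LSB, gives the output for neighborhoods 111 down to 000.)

  [7] ### => .  t=0,i=7
  [6] ##. => #  t=0,i=8
  [5] #.# => #  t=0,i=3
  [4] #.. => #  t=0,i=0
  [3] .## => #  t=0,i=6
  [2] .#. => .  t=0,i=2
  [1] ..# => .  t=0,i=1
  [0] ... => #  t=0,i=10
  bits 01111001 = 121

121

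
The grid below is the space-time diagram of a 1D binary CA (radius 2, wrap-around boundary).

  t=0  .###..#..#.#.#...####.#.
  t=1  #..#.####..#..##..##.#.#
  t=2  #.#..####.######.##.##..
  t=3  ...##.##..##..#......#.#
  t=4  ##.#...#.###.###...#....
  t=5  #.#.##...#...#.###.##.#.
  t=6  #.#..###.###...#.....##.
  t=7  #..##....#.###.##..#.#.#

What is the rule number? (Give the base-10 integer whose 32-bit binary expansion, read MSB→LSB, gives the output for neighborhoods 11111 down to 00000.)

1437504338

  #####|.  b31=0 t=2,i=12
  ####.|#  b30=1 t=0,i=19
  ###.#|.  b29=0 t=0,i=20
  ###..|#  b28=1 t=0,i=3
  ##.##|.  b27=0 t=2,i=9
  ##.#.|#  b26=1 t=0,i=21
  ##..#|.  b25=0 t=0,i=4
  ##...|#  b24=1 t=4,i=16
  #.###|#  b23=1 t=1,i=5
  #.##.|.  b22=0 t=1,i=23
  #.#.#|#  b21=1 t=0,i=11
  #.#..|.  b20=0 t=0,i=13
  #..##|#  b19=1 t=0,i=0
  #..#.|#  b18=1 t=0,i=5
  #...#|#  b17=1 t=0,i=15
  #....|.  b16=0 t=3,i=16
  .####|#  b15=1 t=0,i=18
  .###.|.  b14=0 t=0,i=2
  .##.#|.  b13=0 t=1,i=19
  .##..|#  b12=1 t=1,i=0
  .#.##|.  b11=0 t=1,i=4
  .#.#.|.  b10=0 t=0,i=10
  .#..#|#  b9=1 t=0,i=7
  .#...|#  b8=1 t=0,i=14
  ..###|.  b7=0 t=0,i=1
  ..##.|#  b6=1 t=1,i=14
  ..#.#|.  b5=0 t=0,i=9
  ..#..|#  b4=1 t=0,i=6
  ...##|.  b3=0 t=0,i=16
  ...#.|.  b2=0 t=3,i=20
  ....#|#  b1=1 t=3,i=19
  .....|.  b0=0 t=3,i=17
  bits 01010101101011101001001101010010 = 1437504338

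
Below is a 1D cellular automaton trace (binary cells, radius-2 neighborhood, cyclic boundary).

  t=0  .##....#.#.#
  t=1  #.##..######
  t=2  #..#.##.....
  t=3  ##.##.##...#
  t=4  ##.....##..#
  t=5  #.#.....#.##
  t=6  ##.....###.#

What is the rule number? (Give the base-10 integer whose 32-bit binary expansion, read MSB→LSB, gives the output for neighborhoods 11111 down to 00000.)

  #####|.  b31=0 t=1,i=8
  ####.|.  b30=0 t=1,i=11
  ###.#|#  b29=1 t=1,i=0
  ###..|.  b28=0 t=4,i=1
  ##.##|.  b27=0 t=1,i=1
  ##.#.|#  b26=1 t=5,i=1
  ##..#|.  b25=0 t=1,i=4
  ##...|#  b24=1 t=0,i=3
  #.###|.  b23=0 t=5,i=10
  #.##.|.  b22=0 t=0,i=1
  #.#.#|#  b21=1 t=0,i=9
  #.#..|.  b20=0 t=5,i=2
  #..##|#  b19=1 t=1,i=5
  #..#.|.  b18=0 t=2,i=2
  #...#|.  b17=0 t=3,i=9
  #....|.  b16=0 t=0,i=4
  .####|.  b15=0 t=1,i=7
  .###.|#  b14=1 t=3,i=0
  .##.#|.  b13=0 t=3,i=4
  .##..|#  b12=1 t=0,i=2
  .#.##|#  b11=1 t=0,i=0
  .#.#.|#  b10=1 t=0,i=8
  .#..#|#  b9=1 t=2,i=1
  .#...|.  b8=0 t=5,i=3
  ..###|#  b7=1 t=1,i=6
  ..##.|.  b6=0 t=4,i=7
  ..#.#|#  b5=1 t=0,i=7
  ..#..|#  b4=1 t=2,i=0
  ...##|.  b3=0 t=3,i=10
  ...#.|#  b2=1 t=0,i=6
  ....#|.  b1=0 t=0,i=5
  .....|.  b0=0 t=2,i=9
  bits 00100101001010000101111010110100 = 623402676

623402676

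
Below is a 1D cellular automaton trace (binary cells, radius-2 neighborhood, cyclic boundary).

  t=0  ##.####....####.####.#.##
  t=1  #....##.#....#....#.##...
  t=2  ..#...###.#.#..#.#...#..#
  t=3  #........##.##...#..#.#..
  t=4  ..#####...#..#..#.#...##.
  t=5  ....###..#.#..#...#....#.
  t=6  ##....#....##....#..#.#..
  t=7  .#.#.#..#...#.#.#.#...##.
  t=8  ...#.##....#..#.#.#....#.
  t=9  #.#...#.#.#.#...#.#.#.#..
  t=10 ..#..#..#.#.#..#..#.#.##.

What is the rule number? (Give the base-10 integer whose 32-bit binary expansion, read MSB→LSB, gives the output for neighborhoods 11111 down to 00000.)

3559993861

  nb #####: next=#  (t=4,i=4, bit31=1)
  nb ####.: next=#  (t=0,i=0, bit30=1)
  nb ###.#: next=.  (t=0,i=1, bit29=0)
  nb ###..: next=#  (t=0,i=6, bit28=1)
  nb ##.##: next=.  (t=0,i=2, bit27=0)
  nb ##.#.: next=#  (t=0,i=20, bit26=1)
  nb ##..#: next=.  (t=5,i=7, bit25=0)
  nb ##...: next=.  (t=0,i=7, bit24=0)
  nb #.###: next=.  (t=0,i=3, bit23=0)
  nb #.##.: next=.  (t=1,i=20, bit22=0)
  nb #.#.#: next=#  (t=0,i=21, bit21=1)
  nb #.#..: next=#  (t=1,i=8, bit20=1)
  nb #..##: next=.  (t=6,i=24, bit19=0)
  nb #..#.: next=.  (t=2,i=1, bit18=0)
  nb #...#: next=.  (t=1,i=23, bit17=0)
  nb #....: next=#  (t=0,i=8, bit16=1)
  nb .####: next=.  (t=0,i=4, bit15=0)
  nb .###.: next=.  (t=2,i=7, bit14=0)
  nb .##.#: next=#  (t=1,i=6, bit13=1)
  nb .##..: next=#  (t=1,i=21, bit12=1)
  nb .#.##: next=.  (t=0,i=22, bit11=0)
  nb .#.#.: next=.  (t=2,i=11, bit10=0)
  nb .#..#: next=#  (t=2,i=0, bit9=1)
  nb .#...: next=.  (t=1,i=1, bit8=0)
  nb ..###: next=.  (t=0,i=11, bit7=0)
  nb ..##.: next=.  (t=1,i=5, bit6=0)
  nb ..#.#: next=.  (t=1,i=18, bit5=0)
  nb ..#..: next=.  (t=1,i=0, bit4=0)
  nb ...##: next=.  (t=0,i=10, bit3=0)
  nb ...#.: next=#  (t=1,i=12, bit2=1)
  nb ....#: next=.  (t=0,i=9, bit1=0)
  nb .....: next=#  (t=3,i=3, bit0=1)
  bits 11010100001100010011001000000101 = 3559993861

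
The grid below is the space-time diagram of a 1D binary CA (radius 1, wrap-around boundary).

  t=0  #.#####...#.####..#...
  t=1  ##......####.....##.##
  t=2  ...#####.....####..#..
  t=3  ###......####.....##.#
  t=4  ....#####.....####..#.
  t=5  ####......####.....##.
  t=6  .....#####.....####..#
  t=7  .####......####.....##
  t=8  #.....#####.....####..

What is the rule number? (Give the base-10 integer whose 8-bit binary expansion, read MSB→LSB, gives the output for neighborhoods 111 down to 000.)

39

  ### -> .   bit 7 = 0  t=0,i=3
  ##. -> .   bit 6 = 0  t=0,i=6
  #.# -> #   bit 5 = 1  t=0,i=1
  #.. -> .   bit 4 = 0  t=0,i=7
  .## -> .   bit 3 = 0  t=0,i=2
  .#. -> #   bit 2 = 1  t=0,i=0
  ..# -> #   bit 1 = 1  t=0,i=9
  ... -> #   bit 0 = 1  t=0,i=8
  bits 00100111 = 39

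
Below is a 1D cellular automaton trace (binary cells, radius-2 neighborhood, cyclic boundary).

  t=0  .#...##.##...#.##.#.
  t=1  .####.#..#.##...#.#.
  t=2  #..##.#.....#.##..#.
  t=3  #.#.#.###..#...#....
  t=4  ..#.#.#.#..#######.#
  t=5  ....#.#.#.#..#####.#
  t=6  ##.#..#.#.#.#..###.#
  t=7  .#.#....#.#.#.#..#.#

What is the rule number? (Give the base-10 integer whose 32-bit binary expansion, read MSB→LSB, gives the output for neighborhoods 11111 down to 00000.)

4038799644

  #####|#  b31=1 t=4,i=13
  ####.|#  b30=1 t=1,i=3
  ###.#|#  b29=1 t=1,i=4
  ###..|#  b28=1 t=3,i=8
  ##.##|.  b27=0 t=0,i=7
  ##.#.|.  b26=0 t=0,i=17
  ##..#|.  b25=0 t=2,i=16
  ##...|.  b24=0 t=0,i=10
  #.###|#  b23=1 t=3,i=6
  #.##.|.  b22=0 t=0,i=8
  #.#.#|#  b21=1 t=3,i=2
  #.#..|#  b20=1 t=0,i=18
  #..##|#  b19=1 t=1,i=0
  #..#.|.  b18=0 t=0,i=0
  #...#|#  b17=1 t=0,i=3
  #....|#  b16=1 t=2,i=8
  .####|.  b15=0 t=1,i=2
  .###.|.  b14=0 t=3,i=7
  .##.#|#  b13=1 t=0,i=6
  .##..|#  b12=1 t=0,i=9
  .#.##|.  b11=0 t=0,i=14
  .#.#.|.  b10=0 t=1,i=17
  .#..#|.  b9=0 t=0,i=19
  .#...|#  b8=1 t=0,i=2
  ..###|.  b7=0 t=1,i=1
  ..##.|.  b6=0 t=0,i=5
  ..#.#|.  b5=0 t=0,i=13
  ..#..|#  b4=1 t=0,i=1
  ...##|#  b3=1 t=0,i=4
  ...#.|#  b2=1 t=0,i=12
  ....#|.  b1=0 t=2,i=10
  .....|.  b0=0 t=2,i=9
  bits 11110000101110110011000100011100 = 4038799644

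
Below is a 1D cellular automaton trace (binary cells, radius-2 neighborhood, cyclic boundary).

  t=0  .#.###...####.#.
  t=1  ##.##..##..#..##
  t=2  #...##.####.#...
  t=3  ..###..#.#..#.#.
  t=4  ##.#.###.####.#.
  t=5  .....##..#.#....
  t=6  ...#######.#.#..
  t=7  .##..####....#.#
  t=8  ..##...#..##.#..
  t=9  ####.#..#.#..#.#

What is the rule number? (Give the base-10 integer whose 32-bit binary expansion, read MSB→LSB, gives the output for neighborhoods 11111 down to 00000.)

  ##### -> #   bit 31 = 1  t=6,i=5
  ####. -> #   bit 30 = 1  t=0,i=11
  ###.# -> .   bit 29 = 0  t=0,i=12
  ###.. -> .   bit 28 = 0  t=0,i=5
  ##.## -> .   bit 27 = 0  t=1,i=2
  ##.#. -> .   bit 26 = 0  t=0,i=13
  ##..# -> #   bit 25 = 1  t=1,i=5
  ##... -> .   bit 24 = 0  t=0,i=6
  #.### -> #   bit 23 = 1  t=0,i=3
  #.##. -> .   bit 22 = 0  t=1,i=3
  #.#.# -> .   bit 21 = 0  t=4,i=3
  #.#.. -> #   bit 20 = 1  t=0,i=14
  #..## -> .   bit 19 = 0  t=1,i=6
  #..#. -> #   bit 18 = 1  t=0,i=0
  #...# -> #   bit 17 = 1  t=0,i=7
  #.... -> #   bit 16 = 1  t=5,i=13
  .#### -> .   bit 15 = 0  t=0,i=10
  .###. -> #   bit 14 = 1  t=0,i=4
  .##.# -> .   bit 13 = 0  t=2,i=5
  .##.. -> #   bit 12 = 1  t=1,i=4
  .#.## -> .   bit 11 = 0  t=0,i=2
  .#.#. -> .   bit 10 = 0  t=3,i=8
  .#..# -> #   bit 9 = 1  t=0,i=15
  .#... -> .   bit 8 = 0  t=2,i=1
  ..### -> .   bit 7 = 0  t=0,i=9
  ..##. -> #   bit 6 = 1  t=1,i=7
  ..#.# -> #   bit 5 = 1  t=0,i=1
  ..#.. -> .   bit 4 = 0  t=1,i=11
  ...## -> #   bit 3 = 1  t=0,i=8
  ...#. -> .   bit 2 = 0  t=2,i=15
  ....# -> #   bit 1 = 1  t=5,i=3
  ..... -> .   bit 0 = 0  t=5,i=0
  bits 11000010100101110101001001101010 = 3264696938

3264696938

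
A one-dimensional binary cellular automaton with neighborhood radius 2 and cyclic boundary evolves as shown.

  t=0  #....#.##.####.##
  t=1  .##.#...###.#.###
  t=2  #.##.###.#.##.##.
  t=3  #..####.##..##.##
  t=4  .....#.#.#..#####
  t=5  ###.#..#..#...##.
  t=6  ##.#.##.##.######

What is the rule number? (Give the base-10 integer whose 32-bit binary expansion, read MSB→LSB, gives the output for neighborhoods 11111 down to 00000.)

3450303309

  ##### -> #   bit 31 = 1  t=4,i=14
  ####. -> #   bit 30 = 1  t=0,i=12
  ###.# -> .   bit 29 = 0  t=0,i=13
  ###.. -> .   bit 28 = 0  t=0,i=0
  ##.## -> #   bit 27 = 1  t=0,i=9
  ##.#. -> #   bit 26 = 1  t=1,i=3
  ##..# -> .   bit 25 = 0  t=3,i=1
  ##... -> #   bit 24 = 1  t=0,i=1
  #.### -> #   bit 23 = 1  t=0,i=10
  #.##. -> .   bit 22 = 0  t=0,i=7
  #.#.# -> #   bit 21 = 1  t=1,i=12
  #.#.. -> .   bit 20 = 0  t=1,i=4
  #..## -> .   bit 19 = 0  t=3,i=2
  #..#. -> #   bit 18 = 1  t=5,i=6
  #...# -> #   bit 17 = 1  t=1,i=6
  #.... -> #   bit 16 = 1  t=0,i=2
  .#### -> .   bit 15 = 0  t=0,i=11
  .###. -> #   bit 14 = 1  t=0,i=16
  .##.# -> #   bit 13 = 1  t=0,i=8
  .##.. -> #   bit 12 = 1  t=3,i=9
  .#.## -> .   bit 11 = 0  t=0,i=6
  .#.#. -> .   bit 10 = 0  t=4,i=6
  .#..# -> #   bit 9 = 1  t=4,i=10
  .#... -> #   bit 8 = 1  t=1,i=5
  ..### -> .   bit 7 = 0  t=1,i=8
  ..##. -> #   bit 6 = 1  t=3,i=12
  ..#.# -> .   bit 5 = 0  t=0,i=5
  ..#.. -> .   bit 4 = 0  t=5,i=7
  ...## -> #   bit 3 = 1  t=1,i=7
  ...#. -> #   bit 2 = 1  t=0,i=4
  ....# -> .   bit 1 = 0  t=0,i=3
  ..... -> #   bit 0 = 1  t=4,i=2
  bits 11001101101001110111001101001101 = 3450303309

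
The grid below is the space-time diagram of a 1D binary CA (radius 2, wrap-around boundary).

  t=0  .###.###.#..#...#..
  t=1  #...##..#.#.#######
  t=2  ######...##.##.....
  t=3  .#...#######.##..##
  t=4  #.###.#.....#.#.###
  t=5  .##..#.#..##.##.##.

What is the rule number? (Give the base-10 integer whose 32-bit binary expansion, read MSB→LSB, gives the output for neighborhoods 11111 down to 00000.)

  [31] ##### => .  t=1,i=14
  [30] ####. => .  t=1,i=18
  [29] ###.# => .  t=0,i=3
  [28] ###.. => #  t=1,i=0
  [27] ##.## => #  t=0,i=4
  [26] ##.#. => #  t=0,i=8
  [25] ##..# => .  t=1,i=6
  [24] ##... => #  t=1,i=1
  [23] #.### => #  t=0,i=5
  [22] #.##. => .  t=2,i=12
  [21] #.#.# => #  t=1,i=10
  [20] #.#.. => .  t=0,i=9
  [19] #..## => #  t=3,i=16
  [18] #..#. => .  t=0,i=11
  [17] #...# => #  t=0,i=14
  [16] #.... => .  t=2,i=15
  [15] .#### => #  t=1,i=13
  [14] .###. => .  t=0,i=2
  [13] .##.# => #  t=2,i=10
  [12] .##.. => #  t=1,i=5
  [11] .#.## => .  t=1,i=11
  [10] .#.#. => #  t=1,i=9
  [9] .#..# => #  t=0,i=10
  [8] .#... => #  t=0,i=13
  [7] ..### => .  t=0,i=1
  [6] ..##. => #  t=1,i=4
  [5] ..#.# => .  t=1,i=8
  [4] ..#.. => #  t=0,i=12
  [3] ...## => #  t=0,i=0
  [2] ...#. => #  t=0,i=15
  [1] ....# => #  t=2,i=17
  [0] ..... => .  t=2,i=16
  bits 00011101101010101011011101011110 = 497727326

497727326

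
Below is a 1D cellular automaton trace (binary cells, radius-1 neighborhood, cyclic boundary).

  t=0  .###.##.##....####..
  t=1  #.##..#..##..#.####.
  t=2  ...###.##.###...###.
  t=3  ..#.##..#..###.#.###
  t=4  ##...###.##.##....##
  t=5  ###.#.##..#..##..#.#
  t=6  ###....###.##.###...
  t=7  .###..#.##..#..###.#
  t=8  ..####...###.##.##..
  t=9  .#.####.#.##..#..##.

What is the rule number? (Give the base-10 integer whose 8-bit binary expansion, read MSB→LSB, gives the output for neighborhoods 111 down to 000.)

  ### -> #   bit 7 = 1  t=0,i=2
  ##. -> #   bit 6 = 1  t=0,i=3
  #.# -> .   bit 5 = 0  t=0,i=4
  #.. -> #   bit 4 = 1  t=0,i=10
  .## -> .   bit 3 = 0  t=0,i=1
  .#. -> .   bit 2 = 0  t=1,i=0
  ..# -> #   bit 1 = 1  t=0,i=0
  ... -> .   bit 0 = 0  t=0,i=11
  bits 11010010 = 210

210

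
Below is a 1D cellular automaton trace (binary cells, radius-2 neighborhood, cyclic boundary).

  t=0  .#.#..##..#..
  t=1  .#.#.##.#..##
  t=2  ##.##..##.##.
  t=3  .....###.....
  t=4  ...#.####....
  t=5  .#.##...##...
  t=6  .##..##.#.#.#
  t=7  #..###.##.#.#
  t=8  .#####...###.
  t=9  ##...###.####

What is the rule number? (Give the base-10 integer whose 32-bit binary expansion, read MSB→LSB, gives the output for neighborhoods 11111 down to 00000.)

  [31] ##### => .  t=8,i=3
  [30] ####. => .  t=4,i=7
  [29] ###.# => #  t=7,i=5
  [28] ###.. => #  t=3,i=7
  [27] ##.## => .  t=2,i=2
  [26] ##.#. => #  t=1,i=0
  [25] ##..# => #  t=0,i=8
  [24] ##... => #  t=3,i=8
  [23] #.### => .  t=4,i=5
  [22] #.##. => .  t=1,i=5
  [21] #.#.# => #  t=1,i=1
  [20] #.#.. => #  t=0,i=3
  [19] #..## => #  t=0,i=5
  [18] #..#. => .  t=0,i=9
  [17] #...# => #  t=0,i=12
  [16] #.... => .  t=3,i=9
  [15] .#### => .  t=4,i=6
  [14] .###. => #  t=3,i=6
  [13] .##.# => .  t=1,i=6
  [12] .##.. => .  t=0,i=7
  [11] .#.## => #  t=1,i=4
  [10] .#.#. => .  t=0,i=2
  [9] .#..# => .  t=0,i=4
  [8] .#... => #  t=0,i=11
  [7] ..### => #  t=3,i=5
  [6] ..##. => #  t=0,i=6
  [5] ..#.# => #  t=0,i=1
  [4] ..#.. => .  t=0,i=10
  [3] ...## => .  t=3,i=4
  [2] ...#. => .  t=0,i=0
  [1] ....# => #  t=3,i=3
  [0] ..... => .  t=3,i=0
  bits 00110111001110100100100111100010 = 926566882

926566882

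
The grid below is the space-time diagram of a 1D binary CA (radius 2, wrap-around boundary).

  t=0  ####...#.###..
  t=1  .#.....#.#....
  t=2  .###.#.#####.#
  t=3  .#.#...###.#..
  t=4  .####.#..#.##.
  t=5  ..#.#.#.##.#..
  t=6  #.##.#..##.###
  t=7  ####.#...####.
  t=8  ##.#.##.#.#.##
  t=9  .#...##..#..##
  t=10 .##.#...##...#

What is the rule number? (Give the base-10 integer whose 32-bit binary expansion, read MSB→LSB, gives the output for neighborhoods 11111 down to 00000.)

2832573754

  ##### -> #   bit 31 = 1  t=2,i=9
  ####. -> .   bit 30 = 0  t=0,i=2
  ###.# -> #   bit 29 = 1  t=2,i=3
  ###.. -> .   bit 28 = 0  t=0,i=3
  ##.## -> #   bit 27 = 1  t=6,i=1
  ##.#. -> .   bit 26 = 0  t=2,i=4
  ##..# -> .   bit 25 = 0  t=0,i=12
  ##... -> .   bit 24 = 0  t=0,i=4
  #.### -> #   bit 23 = 1  t=0,i=9
  #.##. -> #   bit 22 = 1  t=4,i=11
  #.#.# -> .   bit 21 = 0  t=2,i=5
  #.#.. -> #   bit 20 = 1  t=1,i=9
  #..## -> .   bit 19 = 0  t=0,i=13
  #..#. -> #   bit 18 = 1  t=4,i=8
  #...# -> .   bit 17 = 0  t=0,i=5
  #.... -> #   bit 16 = 1  t=1,i=3
  .#### -> #   bit 15 = 1  t=0,i=1
  .###. -> .   bit 14 = 0  t=0,i=10
  .##.# -> #   bit 13 = 1  t=5,i=9
  .##.. -> .   bit 12 = 0  t=4,i=12
  .#.## -> .   bit 11 = 0  t=0,i=8
  .#.#. -> #   bit 10 = 1  t=1,i=8
  .#..# -> .   bit 9 = 0  t=4,i=7
  .#... -> #   bit 8 = 1  t=1,i=2
  ..### -> .   bit 7 = 0  t=0,i=0
  ..##. -> .   bit 6 = 0  t=6,i=8
  ..#.# -> #   bit 5 = 1  t=0,i=7
  ..#.. -> #   bit 4 = 1  t=1,i=1
  ...## -> #   bit 3 = 1  t=3,i=6
  ...#. -> .   bit 2 = 0  t=0,i=6
  ....# -> #   bit 1 = 1  t=1,i=5
  ..... -> .   bit 0 = 0  t=1,i=4
  bits 10101000110101011010010100111010 = 2832573754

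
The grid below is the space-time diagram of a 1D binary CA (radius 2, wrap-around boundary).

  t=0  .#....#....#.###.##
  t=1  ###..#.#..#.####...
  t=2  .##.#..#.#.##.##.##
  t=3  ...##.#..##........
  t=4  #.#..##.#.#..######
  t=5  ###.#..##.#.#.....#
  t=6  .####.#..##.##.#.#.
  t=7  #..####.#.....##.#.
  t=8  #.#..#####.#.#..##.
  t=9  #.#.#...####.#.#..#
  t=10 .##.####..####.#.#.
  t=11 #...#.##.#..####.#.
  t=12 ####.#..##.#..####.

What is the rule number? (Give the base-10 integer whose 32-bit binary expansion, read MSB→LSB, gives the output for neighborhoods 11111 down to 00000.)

  [31] ##### => .  t=4,i=15
  [30] ####. => #  t=1,i=14
  [29] ###.# => #  t=0,i=15
  [28] ###.. => #  t=1,i=2
  [27] ##.## => .  t=0,i=16
  [26] ##.#. => #  t=0,i=0
  [25] ##..# => .  t=1,i=3
  [24] ##... => .  t=1,i=16
  [23] #.### => #  t=0,i=13
  [22] #.##. => .  t=0,i=17
  [21] #.#.# => #  t=2,i=9
  [20] #.#.. => #  t=0,i=1
  [19] #..## => #  t=3,i=8
  [18] #..#. => #  t=1,i=4
  [17] #...# => #  t=1,i=17
  [16] #.... => .  t=0,i=3
  [15] .#### => .  t=1,i=13
  [14] .###. => #  t=0,i=14
  [13] .##.# => .  t=0,i=18
  [12] .##.. => #  t=3,i=10
  [11] .#.## => #  t=0,i=12
  [10] .#.#. => .  t=1,i=6
  [9] .#..# => .  t=1,i=8
  [8] .#... => #  t=0,i=2
  [7] ..### => .  t=1,i=0
  [6] ..##. => .  t=3,i=3
  [5] ..#.# => .  t=0,i=11
  [4] ..#.. => .  t=0,i=6
  [3] ...## => #  t=1,i=18
  [2] ...#. => #  t=0,i=5
  [1] ....# => .  t=0,i=4
  [0] ..... => #  t=3,i=0
  bits 01110100101111100101100100001101 = 1958631693

1958631693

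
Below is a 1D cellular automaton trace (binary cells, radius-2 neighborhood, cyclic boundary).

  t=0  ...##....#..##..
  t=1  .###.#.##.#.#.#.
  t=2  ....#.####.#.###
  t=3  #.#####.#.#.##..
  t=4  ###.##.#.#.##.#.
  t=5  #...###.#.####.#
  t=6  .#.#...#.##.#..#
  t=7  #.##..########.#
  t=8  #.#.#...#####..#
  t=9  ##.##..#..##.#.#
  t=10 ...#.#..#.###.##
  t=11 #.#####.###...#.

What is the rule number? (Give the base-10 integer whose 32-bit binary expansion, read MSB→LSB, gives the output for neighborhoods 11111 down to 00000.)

3352309358

  [31] ##### => #  t=3,i=4
  [30] ####. => #  t=2,i=8
  [29] ###.# => .  t=1,i=3
  [28] ###.. => .  t=2,i=15
  [27] ##.## => .  t=4,i=3
  [26] ##.#. => #  t=1,i=4
  [25] ##..# => #  t=3,i=14
  [24] ##... => #  t=0,i=5
  [23] #.### => #  t=2,i=6
  [22] #.##. => #  t=1,i=7
  [21] #.#.# => .  t=1,i=5
  [20] #.#.. => #  t=1,i=14
  [19] #..## => .  t=0,i=11
  [18] #..#. => .  t=3,i=15
  [17] #...# => .  t=5,i=2
  [16] #.... => .  t=0,i=6
  [15] .#### => .  t=2,i=7
  [14] .###. => .  t=1,i=2
  [13] .##.# => #  t=1,i=8
  [12] .##.. => .  t=0,i=4
  [11] .#.## => #  t=1,i=6
  [10] .#.#. => #  t=1,i=11
  [9] .#..# => #  t=0,i=10
  [8] .#... => .  t=6,i=4
  [7] ..### => .  t=1,i=1
  [6] ..##. => #  t=0,i=3
  [5] ..#.# => #  t=2,i=4
  [4] ..#.. => .  t=0,i=9
  [3] ...## => #  t=0,i=2
  [2] ...#. => #  t=0,i=8
  [1] ....# => #  t=0,i=1
  [0] ..... => .  t=0,i=0
  bits 11000111110100000010111001101110 = 3352309358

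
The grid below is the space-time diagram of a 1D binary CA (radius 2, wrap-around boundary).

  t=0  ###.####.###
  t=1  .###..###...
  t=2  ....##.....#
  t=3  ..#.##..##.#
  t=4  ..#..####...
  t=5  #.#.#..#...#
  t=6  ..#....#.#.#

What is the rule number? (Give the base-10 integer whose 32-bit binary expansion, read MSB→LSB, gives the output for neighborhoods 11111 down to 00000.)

1781141619

  [31] ##### => .  t=0,i=0
  [30] ####. => #  t=0,i=1
  [29] ###.# => #  t=0,i=2
  [28] ###.. => .  t=1,i=3
  [27] ##.## => #  t=0,i=3
  [26] ##.#. => .  t=3,i=10
  [25] ##..# => #  t=1,i=4
  [24] ##... => .  t=1,i=9
  [23] #.### => .  t=0,i=4
  [22] #.##. => .  t=3,i=4
  [21] #.#.# => #  t=5,i=2
  [20] #.#.. => .  t=3,i=11
  [19] #..## => #  t=1,i=5
  [18] #..#. => .  t=3,i=1
  [17] #...# => #  t=5,i=9
  [16] #.... => .  t=1,i=10
  [15] .#### => .  t=0,i=5
  [14] .###. => .  t=1,i=2
  [13] .##.# => .  t=3,i=9
  [12] .##.. => #  t=2,i=5
  [11] .#.## => .  t=3,i=3
  [10] .#.#. => .  t=5,i=3
  [9] .#..# => .  t=3,i=0
  [8] .#... => .  t=2,i=0
  [7] ..### => .  t=1,i=1
  [6] ..##. => #  t=2,i=4
  [5] ..#.# => #  t=3,i=2
  [4] ..#.. => #  t=2,i=11
  [3] ...## => .  t=1,i=0
  [2] ...#. => .  t=2,i=10
  [1] ....# => #  t=1,i=11
  [0] ..... => #  t=2,i=8
  bits 01101010001010100001000001110011 = 1781141619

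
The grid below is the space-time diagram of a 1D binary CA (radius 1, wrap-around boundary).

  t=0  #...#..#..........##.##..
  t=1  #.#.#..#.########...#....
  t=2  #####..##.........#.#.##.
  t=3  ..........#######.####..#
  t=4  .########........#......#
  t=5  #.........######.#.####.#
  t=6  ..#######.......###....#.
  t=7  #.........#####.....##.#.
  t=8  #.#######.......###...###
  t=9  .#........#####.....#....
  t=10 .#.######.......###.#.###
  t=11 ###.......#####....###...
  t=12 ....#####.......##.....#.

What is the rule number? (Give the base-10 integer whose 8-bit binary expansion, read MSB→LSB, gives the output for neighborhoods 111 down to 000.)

37

  nb ###: next=.  (t=1,i=10, bit7=0)
  nb ##.: next=.  (t=0,i=19, bit6=0)
  nb #.#: next=#  (t=0,i=20, bit5=1)
  nb #..: next=.  (t=0,i=1, bit4=0)
  nb .##: next=.  (t=0,i=18, bit3=0)
  nb .#.: next=#  (t=0,i=0, bit2=1)
  nb ..#: next=.  (t=0,i=3, bit1=0)
  nb ...: next=#  (t=0,i=2, bit0=1)
  bits 00100101 = 37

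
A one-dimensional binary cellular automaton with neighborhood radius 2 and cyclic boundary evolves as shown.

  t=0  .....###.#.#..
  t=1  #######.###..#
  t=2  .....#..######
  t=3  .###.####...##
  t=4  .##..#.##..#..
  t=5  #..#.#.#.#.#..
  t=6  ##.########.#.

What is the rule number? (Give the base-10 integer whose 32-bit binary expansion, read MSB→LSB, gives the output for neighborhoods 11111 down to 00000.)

1458128571

  nb #####: next=.  (t=1,i=1, bit31=0)
  nb ####.: next=#  (t=1,i=5, bit30=1)
  nb ###.#: next=.  (t=0,i=7, bit29=0)
  nb ###..: next=#  (t=1,i=10, bit28=1)
  nb ##.##: next=.  (t=1,i=7, bit27=0)
  nb ##.#.: next=#  (t=0,i=8, bit26=1)
  nb ##..#: next=#  (t=1,i=11, bit25=1)
  nb ##...: next=.  (t=2,i=0, bit24=0)
  nb #.###: next=#  (t=1,i=8, bit23=1)
  nb #.##.: next=#  (t=4,i=7, bit22=1)
  nb #.#.#: next=#  (t=0,i=9, bit21=1)
  nb #.#..: next=.  (t=0,i=11, bit20=0)
  nb #..##: next=#  (t=1,i=12, bit19=1)
  nb #..#.: next=.  (t=4,i=4, bit18=0)
  nb #...#: next=.  (t=3,i=10, bit17=0)
  nb #....: next=#  (t=0,i=13, bit16=1)
  nb .####: next=.  (t=1,i=0, bit15=0)
  nb .###.: next=#  (t=0,i=6, bit14=1)
  nb .##.#: next=.  (t=3,i=13, bit13=0)
  nb .##..: next=.  (t=4,i=2, bit12=0)
  nb .#.##: next=.  (t=4,i=6, bit11=0)
  nb .#.#.: next=#  (t=0,i=10, bit10=1)
  nb .#..#: next=#  (t=2,i=6, bit9=1)
  nb .#...: next=.  (t=0,i=12, bit8=0)
  nb ..###: next=#  (t=0,i=5, bit7=1)
  nb ..##.: next=.  (t=3,i=12, bit6=0)
  nb ..#.#: next=#  (t=4,i=5, bit5=1)
  nb ..#..: next=#  (t=2,i=5, bit4=1)
  nb ...##: next=#  (t=0,i=4, bit3=1)
  nb ...#.: next=.  (t=2,i=4, bit2=0)
  nb ....#: next=#  (t=0,i=3, bit1=1)
  nb .....: next=#  (t=0,i=0, bit0=1)
  bits 01010110111010010100011010111011 = 1458128571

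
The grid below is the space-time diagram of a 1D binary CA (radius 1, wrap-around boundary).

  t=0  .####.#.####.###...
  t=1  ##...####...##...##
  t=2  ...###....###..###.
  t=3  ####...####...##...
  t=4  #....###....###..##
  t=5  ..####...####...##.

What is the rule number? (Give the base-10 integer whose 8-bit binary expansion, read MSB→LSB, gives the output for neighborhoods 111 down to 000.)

  nb ###: next=.  (t=0,i=2, bit7=0)
  nb ##.: next=.  (t=0,i=4, bit6=0)
  nb #.#: next=#  (t=0,i=5, bit5=1)
  nb #..: next=.  (t=0,i=16, bit4=0)
  nb .##: next=#  (t=0,i=1, bit3=1)
  nb .#.: next=#  (t=0,i=6, bit2=1)
  nb ..#: next=#  (t=0,i=0, bit1=1)
  nb ...: next=#  (t=0,i=17, bit0=1)
  bits 00101111 = 47

47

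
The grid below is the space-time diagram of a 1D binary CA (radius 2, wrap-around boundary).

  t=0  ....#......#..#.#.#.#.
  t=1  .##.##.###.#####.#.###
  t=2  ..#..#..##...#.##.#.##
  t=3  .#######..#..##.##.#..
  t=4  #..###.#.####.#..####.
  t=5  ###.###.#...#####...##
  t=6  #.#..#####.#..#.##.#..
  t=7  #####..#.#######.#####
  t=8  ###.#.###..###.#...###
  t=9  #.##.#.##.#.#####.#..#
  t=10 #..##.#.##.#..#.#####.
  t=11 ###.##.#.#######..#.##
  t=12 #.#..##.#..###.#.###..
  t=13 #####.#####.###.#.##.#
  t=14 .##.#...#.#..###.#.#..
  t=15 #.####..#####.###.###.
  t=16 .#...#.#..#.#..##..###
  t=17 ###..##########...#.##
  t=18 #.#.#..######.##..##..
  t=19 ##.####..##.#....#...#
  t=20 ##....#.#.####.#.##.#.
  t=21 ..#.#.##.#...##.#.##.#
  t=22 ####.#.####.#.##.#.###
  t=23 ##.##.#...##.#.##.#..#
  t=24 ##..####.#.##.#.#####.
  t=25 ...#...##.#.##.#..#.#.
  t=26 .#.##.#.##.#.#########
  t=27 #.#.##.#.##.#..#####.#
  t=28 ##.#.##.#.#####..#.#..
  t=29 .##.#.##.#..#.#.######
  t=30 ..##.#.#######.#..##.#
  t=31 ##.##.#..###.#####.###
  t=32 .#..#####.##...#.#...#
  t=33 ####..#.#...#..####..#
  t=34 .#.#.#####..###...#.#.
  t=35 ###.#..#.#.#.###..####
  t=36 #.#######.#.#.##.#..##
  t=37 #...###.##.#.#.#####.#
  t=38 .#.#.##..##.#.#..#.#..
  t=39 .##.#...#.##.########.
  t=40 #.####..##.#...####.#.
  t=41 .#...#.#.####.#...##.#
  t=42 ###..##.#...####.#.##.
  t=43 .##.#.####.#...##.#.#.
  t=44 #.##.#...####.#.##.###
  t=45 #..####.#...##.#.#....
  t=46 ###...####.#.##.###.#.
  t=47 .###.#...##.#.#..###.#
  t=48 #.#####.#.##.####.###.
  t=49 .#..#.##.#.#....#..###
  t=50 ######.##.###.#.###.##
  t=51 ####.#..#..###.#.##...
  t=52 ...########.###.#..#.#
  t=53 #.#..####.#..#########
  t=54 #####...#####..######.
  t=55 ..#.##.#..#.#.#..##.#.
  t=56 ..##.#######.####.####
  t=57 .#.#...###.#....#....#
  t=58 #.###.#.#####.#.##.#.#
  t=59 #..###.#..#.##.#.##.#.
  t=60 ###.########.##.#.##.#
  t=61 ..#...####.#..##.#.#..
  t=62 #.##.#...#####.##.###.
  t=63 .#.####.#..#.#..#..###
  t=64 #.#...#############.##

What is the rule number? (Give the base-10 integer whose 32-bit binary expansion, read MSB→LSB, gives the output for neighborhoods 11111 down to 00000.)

  nb #####: next=#  (t=1,i=13, bit31=1)
  nb ####.: next=.  (t=1,i=14, bit30=0)
  nb ###.#: next=#  (t=1,i=9, bit29=1)
  nb ###..: next=#  (t=3,i=7, bit28=1)
  nb ##.##: next=.  (t=1,i=0, bit27=0)
  nb ##.#.: next=#  (t=1,i=16, bit26=1)
  nb ##..#: next=.  (t=2,i=0, bit25=0)
  nb ##...: next=#  (t=2,i=10, bit24=1)
  nb #.###: next=.  (t=1,i=7, bit23=0)
  nb #.##.: next=.  (t=1,i=1, bit22=0)
  nb #.#.#: next=.  (t=0,i=16, bit21=0)
  nb #.#..: next=#  (t=0,i=20, bit20=1)
  nb #..##: next=#  (t=2,i=7, bit19=1)
  nb #..#.: next=#  (t=0,i=13, bit18=1)
  nb #...#: next=.  (t=2,i=11, bit17=0)
  nb #....: next=.  (t=0,i=0, bit16=0)
  nb .####: next=.  (t=1,i=12, bit15=0)
  nb .###.: next=#  (t=1,i=8, bit14=1)
  nb .##.#: next=#  (t=1,i=2, bit13=1)
  nb .##..: next=.  (t=2,i=9, bit12=0)
  nb .#.##: next=#  (t=1,i=18, bit11=1)
  nb .#.#.: next=#  (t=0,i=15, bit10=1)
  nb .#..#: next=#  (t=0,i=12, bit9=1)
  nb .#...: next=#  (t=0,i=5, bit8=1)
  nb ..###: next=.  (t=3,i=1, bit7=0)
  nb ..##.: next=.  (t=2,i=8, bit6=0)
  nb ..#.#: next=#  (t=0,i=14, bit5=1)
  nb ..#..: next=#  (t=0,i=4, bit4=1)
  nb ...##: next=#  (t=3,i=0, bit3=1)
  nb ...#.: next=.  (t=0,i=3, bit2=0)
  nb ....#: next=#  (t=0,i=2, bit1=1)
  nb .....: next=#  (t=0,i=1, bit0=1)
  bits 10110101000111000110111100111011 = 3038539579

3038539579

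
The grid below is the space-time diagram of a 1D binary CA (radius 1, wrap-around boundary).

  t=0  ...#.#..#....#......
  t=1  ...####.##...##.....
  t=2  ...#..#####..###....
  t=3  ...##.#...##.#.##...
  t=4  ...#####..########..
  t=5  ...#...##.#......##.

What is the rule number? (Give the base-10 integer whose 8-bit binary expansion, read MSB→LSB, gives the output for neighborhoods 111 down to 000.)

  [7] ### => .  t=1,i=4
  [6] ##. => #  t=1,i=6
  [5] #.# => #  t=0,i=4
  [4] #.. => #  t=0,i=6
  [3] .## => #  t=1,i=3
  [2] .#. => #  t=0,i=3
  [1] ..# => .  t=0,i=2
  [0] ... => .  t=0,i=0
  bits 01111100 = 124

124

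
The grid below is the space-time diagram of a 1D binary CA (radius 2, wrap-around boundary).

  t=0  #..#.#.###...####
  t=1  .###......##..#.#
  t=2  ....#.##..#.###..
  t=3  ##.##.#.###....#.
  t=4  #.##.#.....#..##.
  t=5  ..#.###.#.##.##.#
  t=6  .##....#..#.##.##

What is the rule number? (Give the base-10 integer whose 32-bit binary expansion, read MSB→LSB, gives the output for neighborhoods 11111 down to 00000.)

1331593589

  nb #####: next=.  (t=0,i=15, bit31=0)
  nb ####.: next=#  (t=0,i=16, bit30=1)
  nb ###.#: next=.  (t=5,i=6, bit29=0)
  nb ###..: next=.  (t=0,i=0, bit28=0)
  nb ##.##: next=#  (t=3,i=2, bit27=1)
  nb ##.#.: next=#  (t=3,i=5, bit26=1)
  nb ##..#: next=#  (t=0,i=1, bit25=1)
  nb ##...: next=#  (t=0,i=10, bit24=1)
  nb #.###: next=.  (t=0,i=7, bit23=0)
  nb #.##.: next=#  (t=2,i=6, bit22=1)
  nb #.#.#: next=.  (t=0,i=5, bit21=0)
  nb #.#..: next=#  (t=4,i=5, bit20=1)
  nb #..##: next=#  (t=4,i=13, bit19=1)
  nb #..#.: next=#  (t=0,i=2, bit18=1)
  nb #...#: next=#  (t=0,i=11, bit17=1)
  nb #....: next=.  (t=1,i=5, bit16=0)
  nb .####: next=#  (t=0,i=14, bit15=1)
  nb .###.: next=.  (t=0,i=8, bit14=0)
  nb .##.#: next=.  (t=3,i=1, bit13=0)
  nb .##..: next=.  (t=1,i=11, bit12=0)
  nb .#.##: next=.  (t=0,i=6, bit11=0)
  nb .#.#.: next=.  (t=0,i=4, bit10=0)
  nb .#..#: next=.  (t=4,i=12, bit9=0)
  nb .#...: next=#  (t=4,i=6, bit8=1)
  nb ..###: next=.  (t=0,i=13, bit7=0)
  nb ..##.: next=#  (t=1,i=10, bit6=1)
  nb ..#.#: next=#  (t=0,i=3, bit5=1)
  nb ..#..: next=#  (t=4,i=11, bit4=1)
  nb ...##: next=.  (t=0,i=12, bit3=0)
  nb ...#.: next=#  (t=2,i=3, bit2=1)
  nb ....#: next=.  (t=1,i=8, bit1=0)
  nb .....: next=#  (t=1,i=6, bit0=1)
  bits 01001111010111101000000101110101 = 1331593589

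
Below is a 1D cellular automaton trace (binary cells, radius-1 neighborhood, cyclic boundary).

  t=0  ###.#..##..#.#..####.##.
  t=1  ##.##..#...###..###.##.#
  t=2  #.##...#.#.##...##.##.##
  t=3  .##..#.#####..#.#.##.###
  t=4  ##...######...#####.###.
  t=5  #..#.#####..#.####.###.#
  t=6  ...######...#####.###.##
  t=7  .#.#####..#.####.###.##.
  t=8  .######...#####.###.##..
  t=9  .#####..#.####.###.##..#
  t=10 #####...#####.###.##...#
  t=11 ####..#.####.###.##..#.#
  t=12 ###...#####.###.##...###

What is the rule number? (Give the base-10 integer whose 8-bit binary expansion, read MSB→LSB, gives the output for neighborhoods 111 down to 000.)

173

  ###|#  b7=1 t=0,i=1
  ##.|.  b6=0 t=0,i=2
  #.#|#  b5=1 t=0,i=3
  #..|.  b4=0 t=0,i=5
  .##|#  b3=1 t=0,i=0
  .#.|#  b2=1 t=0,i=4
  ..#|.  b1=0 t=0,i=6
  ...|#  b0=1 t=1,i=9
  bits 10101101 = 173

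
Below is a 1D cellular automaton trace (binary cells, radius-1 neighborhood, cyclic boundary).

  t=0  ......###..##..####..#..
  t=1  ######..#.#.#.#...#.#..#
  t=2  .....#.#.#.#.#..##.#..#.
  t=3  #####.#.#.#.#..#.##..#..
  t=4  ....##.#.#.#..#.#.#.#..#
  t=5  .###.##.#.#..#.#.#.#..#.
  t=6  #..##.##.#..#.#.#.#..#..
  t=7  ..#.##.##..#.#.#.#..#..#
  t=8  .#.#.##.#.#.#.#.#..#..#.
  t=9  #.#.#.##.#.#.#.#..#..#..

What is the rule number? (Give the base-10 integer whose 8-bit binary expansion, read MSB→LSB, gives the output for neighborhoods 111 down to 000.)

99

  ### -> .   bit 7 = 0  t=0,i=7
  ##. -> #   bit 6 = 1  t=0,i=8
  #.# -> #   bit 5 = 1  t=1,i=9
  #.. -> .   bit 4 = 0  t=0,i=9
  .## -> .   bit 3 = 0  t=0,i=6
  .#. -> .   bit 2 = 0  t=0,i=21
  ..# -> #   bit 1 = 1  t=0,i=5
  ... -> #   bit 0 = 1  t=0,i=0
  bits 01100011 = 99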